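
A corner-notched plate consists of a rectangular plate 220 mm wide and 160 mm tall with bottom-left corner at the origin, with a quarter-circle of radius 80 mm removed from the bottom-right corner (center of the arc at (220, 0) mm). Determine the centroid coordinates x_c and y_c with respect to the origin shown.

x_c = 97.33 mm, y_c = 87.67 mm

plate: A = 220 × 160 = 35200.00, centroid at (110.00, 80.00).
removed quarter-circle: A = −¼π·80² = -5026.55, centroid at (186.05, 33.95).
ΣA = 30173.45 mm²
ΣAx_c = (35200.00)(110.00) + (-5026.55)(186.05) = 2936826.05 mm³
ΣAy_c = (35200.00)(80.00) + (-5026.55)(33.95) = 2645333.33 mm³
x_c = 2936826.05 / 30173.45 = 97.33 mm
y_c = 2645333.33 / 30173.45 = 87.67 mm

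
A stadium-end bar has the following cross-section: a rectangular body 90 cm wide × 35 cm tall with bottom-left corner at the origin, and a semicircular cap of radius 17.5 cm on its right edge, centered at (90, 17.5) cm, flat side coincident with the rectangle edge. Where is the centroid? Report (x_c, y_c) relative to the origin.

rectangular body: A = 90 × 35 = 3150.00, centroid at (45.00, 17.50).
semicircular end: A = ½π·17.5² = 481.06, centroid at (97.43, 17.50).
ΣA = 3631.06 cm²
ΣAx_c = (3150.00)(45.00) + (481.06)(97.43) = 188617.99 cm³
ΣAy_c = (3150.00)(17.50) + (481.06)(17.50) = 63543.49 cm³
x_c = 188617.99 / 3631.06 = 51.95 cm
y_c = 63543.49 / 3631.06 = 17.50 cm

x_c = 51.95 cm, y_c = 17.50 cm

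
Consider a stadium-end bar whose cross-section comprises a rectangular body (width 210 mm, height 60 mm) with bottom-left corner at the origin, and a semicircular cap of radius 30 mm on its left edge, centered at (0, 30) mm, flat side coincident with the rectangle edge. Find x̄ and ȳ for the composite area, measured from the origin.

x̄ = 93.12 mm, ȳ = 30.00 mm

rectangular body: A = 210 × 60 = 12600.00, centroid at (105.00, 30.00).
semicircular end: A = ½π·30² = 1413.72, centroid at (-12.73, 30.00).
ΣA = 14013.72 mm²
ΣAx̄ = (12600.00)(105.00) + (1413.72)(-12.73) = 1305000.00 mm³
ΣAȳ = (12600.00)(30.00) + (1413.72)(30.00) = 420411.50 mm³
x̄ = 1305000.00 / 14013.72 = 93.12 mm
ȳ = 420411.50 / 14013.72 = 30.00 mm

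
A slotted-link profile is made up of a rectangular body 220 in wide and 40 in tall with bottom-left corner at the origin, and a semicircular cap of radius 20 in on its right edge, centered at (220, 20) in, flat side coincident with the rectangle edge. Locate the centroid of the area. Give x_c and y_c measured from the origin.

rectangular body: A = 220 × 40 = 8800.00, centroid at (110.00, 20.00).
semicircular end: A = ½π·20² = 628.32, centroid at (228.49, 20.00).
ΣA = 9428.32 in²
ΣAx_c = (8800.00)(110.00) + (628.32)(228.49) = 1111563.41 in³
ΣAy_c = (8800.00)(20.00) + (628.32)(20.00) = 188566.37 in³
x_c = 1111563.41 / 9428.32 = 117.90 in
y_c = 188566.37 / 9428.32 = 20.00 in

x_c = 117.90 in, y_c = 20.00 in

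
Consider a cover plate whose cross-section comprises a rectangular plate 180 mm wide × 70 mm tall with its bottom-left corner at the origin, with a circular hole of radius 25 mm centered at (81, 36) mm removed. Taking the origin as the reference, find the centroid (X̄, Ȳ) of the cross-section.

X̄ = 91.66 mm, Ȳ = 34.82 mm

plate: A = 180 × 70 = 12600.00, centroid at (90.00, 35.00).
hole: A = −π·25² = -1963.50, centroid at (81.00, 36.00).
ΣA = 10636.50 mm², ΣAX̄ = 974956.87 mm³, ΣAȲ = 370314.17 mm³.
X̄ = 974956.87/10636.50 = 91.66 mm; Ȳ = 370314.17/10636.50 = 34.82 mm.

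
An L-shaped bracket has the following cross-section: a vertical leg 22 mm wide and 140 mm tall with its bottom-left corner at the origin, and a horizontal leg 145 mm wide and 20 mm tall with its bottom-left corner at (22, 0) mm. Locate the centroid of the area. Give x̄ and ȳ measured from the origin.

Part | A | x̄ᵢ | ȳᵢ | A·x̄ᵢ | A·ȳᵢ
vertical leg | 3080.00 | 11.00 | 70.00 | 33880.00 | 215600.00
horizontal leg | 2900.00 | 94.50 | 10.00 | 274050.00 | 29000.00
Σ | 5980.00 |  |  | 307930.00 | 244600.00
x̄ = 307930.00 / 5980.00 = 51.49 mm
ȳ = 244600.00 / 5980.00 = 40.90 mm

x̄ = 51.49 mm, ȳ = 40.90 mm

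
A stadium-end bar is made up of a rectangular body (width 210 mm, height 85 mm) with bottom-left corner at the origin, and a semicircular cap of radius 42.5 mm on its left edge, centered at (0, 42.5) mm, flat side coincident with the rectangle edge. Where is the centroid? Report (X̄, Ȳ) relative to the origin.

rectangular body: A = 210 × 85 = 17850.00, centroid at (105.00, 42.50).
semicircular end: A = ½π·42.5² = 2837.25, centroid at (-18.04, 42.50).
ΣA = 20687.25 mm², ΣAX̄ = 1823072.92 mm³, ΣAȲ = 879208.16 mm³.
X̄ = 1823072.92/20687.25 = 88.13 mm; Ȳ = 879208.16/20687.25 = 42.50 mm.

X̄ = 88.13 mm, Ȳ = 42.50 mm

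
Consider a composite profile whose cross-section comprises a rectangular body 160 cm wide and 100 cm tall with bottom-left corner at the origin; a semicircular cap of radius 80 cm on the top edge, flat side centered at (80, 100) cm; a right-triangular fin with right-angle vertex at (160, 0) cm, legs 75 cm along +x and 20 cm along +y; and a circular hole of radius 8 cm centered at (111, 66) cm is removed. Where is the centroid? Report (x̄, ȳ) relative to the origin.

Part | A | x̄ᵢ | ȳᵢ | A·x̄ᵢ | A·ȳᵢ
rectangular body | 16000.00 | 80.00 | 50.00 | 1280000.00 | 800000.00
semicircular top | 10053.10 | 80.00 | 133.95 | 804247.72 | 1346642.98
triangular fin | 750.00 | 185.00 | 6.67 | 138750.00 | 5000.00
hole | -201.06 | 111.00 | 66.00 | -22317.87 | -13270.09
Σ | 26602.03 |  |  | 2200679.85 | 2138372.90
x̄ = 2200679.85 / 26602.03 = 82.73 cm
ȳ = 2138372.90 / 26602.03 = 80.38 cm

x̄ = 82.73 cm, ȳ = 80.38 cm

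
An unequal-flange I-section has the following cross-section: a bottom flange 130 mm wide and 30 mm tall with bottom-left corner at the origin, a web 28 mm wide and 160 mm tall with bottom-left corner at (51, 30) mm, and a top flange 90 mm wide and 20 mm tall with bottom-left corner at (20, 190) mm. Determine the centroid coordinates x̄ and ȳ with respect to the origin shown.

Part | A | x̄ᵢ | ȳᵢ | A·x̄ᵢ | A·ȳᵢ
bottom flange | 3900.00 | 65.00 | 15.00 | 253500.00 | 58500.00
web | 4480.00 | 65.00 | 110.00 | 291200.00 | 492800.00
top flange | 1800.00 | 65.00 | 200.00 | 117000.00 | 360000.00
Σ | 10180.00 |  |  | 661700.00 | 911300.00
x̄ = 661700.00 / 10180.00 = 65.00 mm
ȳ = 911300.00 / 10180.00 = 89.52 mm

x̄ = 65.00 mm, ȳ = 89.52 mm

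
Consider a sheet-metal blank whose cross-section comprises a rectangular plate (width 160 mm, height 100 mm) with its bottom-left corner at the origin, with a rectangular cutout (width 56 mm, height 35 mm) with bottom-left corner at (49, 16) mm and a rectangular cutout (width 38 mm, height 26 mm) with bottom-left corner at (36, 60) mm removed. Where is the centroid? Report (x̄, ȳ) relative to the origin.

plate: A = 160 × 100 = 16000.00, centroid at (80.00, 50.00).
hole 1: A = −(56 × 35) = -1960.00, centroid at (77.00, 33.50).
hole 2: A = −(38 × 26) = -988.00, centroid at (55.00, 73.00).
ΣA = 13052.00 mm²
ΣAx̄ = (16000.00)(80.00) + (-1960.00)(77.00) + (-988.00)(55.00) = 1074740.00 mm³
ΣAȳ = (16000.00)(50.00) + (-1960.00)(33.50) + (-988.00)(73.00) = 662216.00 mm³
x̄ = 1074740.00 / 13052.00 = 82.34 mm
ȳ = 662216.00 / 13052.00 = 50.74 mm

x̄ = 82.34 mm, ȳ = 50.74 mm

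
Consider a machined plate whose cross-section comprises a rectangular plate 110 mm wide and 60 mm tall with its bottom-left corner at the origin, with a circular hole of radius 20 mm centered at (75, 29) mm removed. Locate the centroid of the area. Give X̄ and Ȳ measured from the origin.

plate: A = 110 × 60 = 6600.00, centroid at (55.00, 30.00).
hole: A = −π·20² = -1256.64, centroid at (75.00, 29.00).
ΣA = 5343.36 mm², ΣAX̄ = 268752.22 mm³, ΣAȲ = 161557.53 mm³.
X̄ = 268752.22/5343.36 = 50.30 mm; Ȳ = 161557.53/5343.36 = 30.24 mm.

X̄ = 50.30 mm, Ȳ = 30.24 mm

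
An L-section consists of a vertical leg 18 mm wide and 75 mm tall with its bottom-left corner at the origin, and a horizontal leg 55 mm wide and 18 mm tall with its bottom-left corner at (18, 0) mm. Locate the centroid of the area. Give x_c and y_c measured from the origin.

x_c = 24.44 mm, y_c = 25.44 mm

vertical leg: A = 18 × 75 = 1350.00, centroid at (9.00, 37.50).
horizontal leg: A = 55 × 18 = 990.00, centroid at (45.50, 9.00).
ΣA = 2340.00 mm², ΣAx_c = 57195.00 mm³, ΣAy_c = 59535.00 mm³.
x_c = 57195.00/2340.00 = 24.44 mm; y_c = 59535.00/2340.00 = 25.44 mm.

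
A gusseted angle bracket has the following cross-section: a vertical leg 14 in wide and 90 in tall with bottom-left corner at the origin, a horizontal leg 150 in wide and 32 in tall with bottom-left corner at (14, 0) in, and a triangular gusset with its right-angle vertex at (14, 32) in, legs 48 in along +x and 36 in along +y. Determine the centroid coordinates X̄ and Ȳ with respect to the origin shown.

X̄ = 66.72 in, Ȳ = 24.77 in

Part | A | x̄ᵢ | ȳᵢ | A·x̄ᵢ | A·ȳᵢ
vertical leg | 1260.00 | 7.00 | 45.00 | 8820.00 | 56700.00
horizontal leg | 4800.00 | 89.00 | 16.00 | 427200.00 | 76800.00
gusset | 864.00 | 30.00 | 44.00 | 25920.00 | 38016.00
Σ | 6924.00 |  |  | 461940.00 | 171516.00
X̄ = 461940.00 / 6924.00 = 66.72 in
Ȳ = 171516.00 / 6924.00 = 24.77 in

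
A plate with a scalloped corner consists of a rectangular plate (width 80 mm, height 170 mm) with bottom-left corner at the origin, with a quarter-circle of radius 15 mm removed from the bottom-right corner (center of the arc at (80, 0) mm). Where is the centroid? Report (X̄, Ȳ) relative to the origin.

X̄ = 39.56 mm, Ȳ = 86.04 mm

plate: A = 80 × 170 = 13600.00, centroid at (40.00, 85.00).
removed quarter-circle: A = −¼π·15² = -176.71, centroid at (73.63, 6.37).
ΣA = 13423.29 mm²
ΣAX̄ = (13600.00)(40.00) + (-176.71)(73.63) = 530987.83 mm³
ΣAȲ = (13600.00)(85.00) + (-176.71)(6.37) = 1154875.00 mm³
X̄ = 530987.83 / 13423.29 = 39.56 mm
Ȳ = 1154875.00 / 13423.29 = 86.04 mm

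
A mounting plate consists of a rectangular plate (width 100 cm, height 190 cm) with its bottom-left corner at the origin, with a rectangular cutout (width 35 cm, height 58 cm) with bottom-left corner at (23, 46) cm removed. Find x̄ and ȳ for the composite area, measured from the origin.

x̄ = 51.14 cm, ȳ = 97.39 cm

Part | A | x̄ᵢ | ȳᵢ | A·x̄ᵢ | A·ȳᵢ
plate | 19000.00 | 50.00 | 95.00 | 950000.00 | 1805000.00
hole | -2030.00 | 40.50 | 75.00 | -82215.00 | -152250.00
Σ | 16970.00 |  |  | 867785.00 | 1652750.00
x̄ = 867785.00 / 16970.00 = 51.14 cm
ȳ = 1652750.00 / 16970.00 = 97.39 cm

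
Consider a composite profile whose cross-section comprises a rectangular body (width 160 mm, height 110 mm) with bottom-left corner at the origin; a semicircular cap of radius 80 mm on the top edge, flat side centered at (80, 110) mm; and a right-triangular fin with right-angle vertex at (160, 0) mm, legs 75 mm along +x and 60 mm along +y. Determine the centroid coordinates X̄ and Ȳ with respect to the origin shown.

rectangular body: A = 160 × 110 = 17600.00, centroid at (80.00, 55.00).
semicircular top: A = ½π·80² = 10053.10, centroid at (80.00, 143.95).
triangular fin: A = ½·75·60 = 2250.00, centroid at (185.00, 20.00).
ΣA = 29903.10 mm², ΣAX̄ = 2628497.72 mm³, ΣAȲ = 2460173.95 mm³.
X̄ = 2628497.72/29903.10 = 87.90 mm; Ȳ = 2460173.95/29903.10 = 82.27 mm.

X̄ = 87.90 mm, Ȳ = 82.27 mm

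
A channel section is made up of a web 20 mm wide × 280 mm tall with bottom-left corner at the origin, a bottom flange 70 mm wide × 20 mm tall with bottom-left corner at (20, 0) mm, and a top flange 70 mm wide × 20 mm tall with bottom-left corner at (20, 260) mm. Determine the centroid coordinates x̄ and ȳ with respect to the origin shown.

x̄ = 25.00 mm, ȳ = 140.00 mm

web: A = 20 × 280 = 5600.00, centroid at (10.00, 140.00).
bottom flange: A = 70 × 20 = 1400.00, centroid at (55.00, 10.00).
top flange: A = 70 × 20 = 1400.00, centroid at (55.00, 270.00).
ΣA = 8400.00 mm², ΣAx̄ = 210000.00 mm³, ΣAȳ = 1176000.00 mm³.
x̄ = 210000.00/8400.00 = 25.00 mm; ȳ = 1176000.00/8400.00 = 140.00 mm.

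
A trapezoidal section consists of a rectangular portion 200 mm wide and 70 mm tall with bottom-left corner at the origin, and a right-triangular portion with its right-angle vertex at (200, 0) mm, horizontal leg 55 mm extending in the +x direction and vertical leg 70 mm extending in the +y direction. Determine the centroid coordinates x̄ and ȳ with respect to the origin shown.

x̄ = 114.30 mm, ȳ = 33.59 mm

Part | A | x̄ᵢ | ȳᵢ | A·x̄ᵢ | A·ȳᵢ
rectangular portion | 14000.00 | 100.00 | 35.00 | 1400000.00 | 490000.00
triangular portion | 1925.00 | 218.33 | 23.33 | 420291.67 | 44916.67
Σ | 15925.00 |  |  | 1820291.67 | 534916.67
x̄ = 1820291.67 / 15925.00 = 114.30 mm
ȳ = 534916.67 / 15925.00 = 33.59 mm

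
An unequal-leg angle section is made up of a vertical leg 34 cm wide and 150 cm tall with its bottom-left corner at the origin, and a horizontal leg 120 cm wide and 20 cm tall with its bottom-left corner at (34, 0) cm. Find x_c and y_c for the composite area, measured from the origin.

vertical leg: A = 34 × 150 = 5100.00, centroid at (17.00, 75.00).
horizontal leg: A = 120 × 20 = 2400.00, centroid at (94.00, 10.00).
ΣA = 7500.00 cm², ΣAx_c = 312300.00 cm³, ΣAy_c = 406500.00 cm³.
x_c = 312300.00/7500.00 = 41.64 cm; y_c = 406500.00/7500.00 = 54.20 cm.

x_c = 41.64 cm, y_c = 54.20 cm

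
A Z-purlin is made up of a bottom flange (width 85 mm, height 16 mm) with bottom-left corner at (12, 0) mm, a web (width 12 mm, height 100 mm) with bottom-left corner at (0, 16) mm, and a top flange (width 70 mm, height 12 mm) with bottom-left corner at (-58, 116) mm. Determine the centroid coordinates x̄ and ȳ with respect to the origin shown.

Part | A | x̄ᵢ | ȳᵢ | A·x̄ᵢ | A·ȳᵢ
bottom flange | 1360.00 | 54.50 | 8.00 | 74120.00 | 10880.00
web | 1200.00 | 6.00 | 66.00 | 7200.00 | 79200.00
top flange | 840.00 | -23.00 | 122.00 | -19320.00 | 102480.00
Σ | 3400.00 |  |  | 62000.00 | 192560.00
x̄ = 62000.00 / 3400.00 = 18.24 mm
ȳ = 192560.00 / 3400.00 = 56.64 mm

x̄ = 18.24 mm, ȳ = 56.64 mm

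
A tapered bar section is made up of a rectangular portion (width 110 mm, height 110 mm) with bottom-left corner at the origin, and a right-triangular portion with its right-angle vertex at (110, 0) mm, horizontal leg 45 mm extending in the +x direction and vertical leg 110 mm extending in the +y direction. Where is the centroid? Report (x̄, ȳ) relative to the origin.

x̄ = 66.89 mm, ȳ = 51.89 mm

rectangular portion: A = 110 × 110 = 12100.00, centroid at (55.00, 55.00).
triangular portion: A = ½·45·110 = 2475.00, centroid at (125.00, 36.67).
ΣA = 14575.00 mm²
ΣAx̄ = (12100.00)(55.00) + (2475.00)(125.00) = 974875.00 mm³
ΣAȳ = (12100.00)(55.00) + (2475.00)(36.67) = 756250.00 mm³
x̄ = 974875.00 / 14575.00 = 66.89 mm
ȳ = 756250.00 / 14575.00 = 51.89 mm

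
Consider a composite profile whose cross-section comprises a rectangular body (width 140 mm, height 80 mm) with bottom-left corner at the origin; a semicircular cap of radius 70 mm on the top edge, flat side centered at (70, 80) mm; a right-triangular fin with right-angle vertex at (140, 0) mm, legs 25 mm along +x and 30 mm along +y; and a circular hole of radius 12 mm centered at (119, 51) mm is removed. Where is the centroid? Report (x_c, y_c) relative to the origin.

x_c = 70.38 mm, y_c = 67.65 mm

rectangular body: A = 140 × 80 = 11200.00, centroid at (70.00, 40.00).
semicircular top: A = ½π·70² = 7696.90, centroid at (70.00, 109.71).
triangular fin: A = ½·25·30 = 375.00, centroid at (148.33, 10.00).
hole: A = −π·12² = -452.39, centroid at (119.00, 51.00).
ΣA = 18819.51 mm², ΣAx_c = 1324573.81 mm³, ΣAy_c = 1273096.97 mm³.
x_c = 1324573.81/18819.51 = 70.38 mm; y_c = 1273096.97/18819.51 = 67.65 mm.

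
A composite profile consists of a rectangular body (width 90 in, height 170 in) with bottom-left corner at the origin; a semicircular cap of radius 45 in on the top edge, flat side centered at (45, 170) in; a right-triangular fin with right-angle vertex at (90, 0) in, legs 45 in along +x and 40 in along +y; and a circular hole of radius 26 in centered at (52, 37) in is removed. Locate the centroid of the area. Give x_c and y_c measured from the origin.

rectangular body: A = 90 × 170 = 15300.00, centroid at (45.00, 85.00).
semicircular top: A = ½π·45² = 3180.86, centroid at (45.00, 189.10).
triangular fin: A = ½·45·40 = 900.00, centroid at (105.00, 13.33).
hole: A = −π·26² = -2123.72, centroid at (52.00, 37.00).
ΣA = 17257.15 in²
ΣAx_c = (15300.00)(45.00) + (3180.86)(45.00) + (900.00)(105.00) + (-2123.72)(52.00) = 815705.55 in³
ΣAy_c = (15300.00)(85.00) + (3180.86)(189.10) + (900.00)(13.33) + (-2123.72)(37.00) = 1835419.12 in³
x_c = 815705.55 / 17257.15 = 47.27 in
y_c = 1835419.12 / 17257.15 = 106.36 in

x_c = 47.27 in, y_c = 106.36 in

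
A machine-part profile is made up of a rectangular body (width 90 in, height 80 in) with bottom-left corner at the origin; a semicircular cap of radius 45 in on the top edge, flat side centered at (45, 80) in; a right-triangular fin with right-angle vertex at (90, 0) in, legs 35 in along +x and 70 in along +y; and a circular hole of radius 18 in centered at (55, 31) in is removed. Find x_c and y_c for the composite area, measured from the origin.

rectangular body: A = 90 × 80 = 7200.00, centroid at (45.00, 40.00).
semicircular top: A = ½π·45² = 3180.86, centroid at (45.00, 99.10).
triangular fin: A = ½·35·70 = 1225.00, centroid at (101.67, 23.33).
hole: A = −π·18² = -1017.88, centroid at (55.00, 31.00).
ΣA = 10587.99 in², ΣAx_c = 535697.30 in³, ΣAy_c = 600248.18 in³.
x_c = 535697.30/10587.99 = 50.59 in; y_c = 600248.18/10587.99 = 56.69 in.

x_c = 50.59 in, y_c = 56.69 in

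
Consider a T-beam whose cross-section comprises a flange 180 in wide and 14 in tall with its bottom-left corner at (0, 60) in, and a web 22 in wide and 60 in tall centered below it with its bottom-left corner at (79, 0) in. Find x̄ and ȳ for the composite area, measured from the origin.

x̄ = 90.00 in, ȳ = 54.28 in

web: A = 22 × 60 = 1320.00, centroid at (90.00, 30.00).
flange: A = 180 × 14 = 2520.00, centroid at (90.00, 67.00).
ΣA = 3840.00 in², ΣAx̄ = 345600.00 in³, ΣAȳ = 208440.00 in³.
x̄ = 345600.00/3840.00 = 90.00 in; ȳ = 208440.00/3840.00 = 54.28 in.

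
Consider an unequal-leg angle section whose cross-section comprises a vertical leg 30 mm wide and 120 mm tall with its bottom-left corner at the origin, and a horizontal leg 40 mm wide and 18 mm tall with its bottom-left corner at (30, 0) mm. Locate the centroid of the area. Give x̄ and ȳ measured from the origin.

vertical leg: A = 30 × 120 = 3600.00, centroid at (15.00, 60.00).
horizontal leg: A = 40 × 18 = 720.00, centroid at (50.00, 9.00).
ΣA = 4320.00 mm²
ΣAx̄ = (3600.00)(15.00) + (720.00)(50.00) = 90000.00 mm³
ΣAȳ = (3600.00)(60.00) + (720.00)(9.00) = 222480.00 mm³
x̄ = 90000.00 / 4320.00 = 20.83 mm
ȳ = 222480.00 / 4320.00 = 51.50 mm

x̄ = 20.83 mm, ȳ = 51.50 mm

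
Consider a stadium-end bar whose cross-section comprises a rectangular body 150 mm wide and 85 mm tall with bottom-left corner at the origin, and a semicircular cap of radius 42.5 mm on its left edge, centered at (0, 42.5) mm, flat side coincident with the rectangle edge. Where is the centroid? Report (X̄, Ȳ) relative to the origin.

X̄ = 58.06 mm, Ȳ = 42.50 mm

rectangular body: A = 150 × 85 = 12750.00, centroid at (75.00, 42.50).
semicircular end: A = ½π·42.5² = 2837.25, centroid at (-18.04, 42.50).
ΣA = 15587.25 mm², ΣAX̄ = 905072.92 mm³, ΣAȲ = 662458.16 mm³.
X̄ = 905072.92/15587.25 = 58.06 mm; Ȳ = 662458.16/15587.25 = 42.50 mm.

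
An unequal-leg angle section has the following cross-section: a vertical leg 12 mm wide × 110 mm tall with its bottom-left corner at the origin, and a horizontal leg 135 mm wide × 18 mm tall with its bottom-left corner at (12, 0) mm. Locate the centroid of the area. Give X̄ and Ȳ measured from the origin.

vertical leg: A = 12 × 110 = 1320.00, centroid at (6.00, 55.00).
horizontal leg: A = 135 × 18 = 2430.00, centroid at (79.50, 9.00).
ΣA = 3750.00 mm²
ΣAX̄ = (1320.00)(6.00) + (2430.00)(79.50) = 201105.00 mm³
ΣAȲ = (1320.00)(55.00) + (2430.00)(9.00) = 94470.00 mm³
X̄ = 201105.00 / 3750.00 = 53.63 mm
Ȳ = 94470.00 / 3750.00 = 25.19 mm

X̄ = 53.63 mm, Ȳ = 25.19 mm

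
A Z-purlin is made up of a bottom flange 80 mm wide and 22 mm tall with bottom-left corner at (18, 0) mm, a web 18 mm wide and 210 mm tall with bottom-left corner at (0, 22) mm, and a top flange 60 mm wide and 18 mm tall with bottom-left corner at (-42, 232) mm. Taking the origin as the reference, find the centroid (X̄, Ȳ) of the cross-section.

Part | A | x̄ᵢ | ȳᵢ | A·x̄ᵢ | A·ȳᵢ
bottom flange | 1760.00 | 58.00 | 11.00 | 102080.00 | 19360.00
web | 3780.00 | 9.00 | 127.00 | 34020.00 | 480060.00
top flange | 1080.00 | -12.00 | 241.00 | -12960.00 | 260280.00
Σ | 6620.00 |  |  | 123140.00 | 759700.00
X̄ = 123140.00 / 6620.00 = 18.60 mm
Ȳ = 759700.00 / 6620.00 = 114.76 mm

X̄ = 18.60 mm, Ȳ = 114.76 mm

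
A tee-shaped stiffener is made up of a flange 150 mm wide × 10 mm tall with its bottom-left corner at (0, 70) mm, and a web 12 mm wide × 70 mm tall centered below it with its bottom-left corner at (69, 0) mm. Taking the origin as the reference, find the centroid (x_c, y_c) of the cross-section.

web: A = 12 × 70 = 840.00, centroid at (75.00, 35.00).
flange: A = 150 × 10 = 1500.00, centroid at (75.00, 75.00).
ΣA = 2340.00 mm²
ΣAx_c = (840.00)(75.00) + (1500.00)(75.00) = 175500.00 mm³
ΣAy_c = (840.00)(35.00) + (1500.00)(75.00) = 141900.00 mm³
x_c = 175500.00 / 2340.00 = 75.00 mm
y_c = 141900.00 / 2340.00 = 60.64 mm

x_c = 75.00 mm, y_c = 60.64 mm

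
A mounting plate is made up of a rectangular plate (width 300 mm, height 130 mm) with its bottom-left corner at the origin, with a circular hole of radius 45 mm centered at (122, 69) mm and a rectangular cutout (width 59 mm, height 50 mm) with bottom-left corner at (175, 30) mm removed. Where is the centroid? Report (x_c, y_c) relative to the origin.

Part | A | x̄ᵢ | ȳᵢ | A·x̄ᵢ | A·ȳᵢ
plate | 39000.00 | 150.00 | 65.00 | 5850000.00 | 2535000.00
hole 1 | -6361.73 | 122.00 | 69.00 | -776130.47 | -438959.03
hole 2 | -2950.00 | 204.50 | 55.00 | -603275.00 | -162250.00
Σ | 29688.27 |  |  | 4470594.53 | 1933790.97
x_c = 4470594.53 / 29688.27 = 150.58 mm
y_c = 1933790.97 / 29688.27 = 65.14 mm

x_c = 150.58 mm, y_c = 65.14 mm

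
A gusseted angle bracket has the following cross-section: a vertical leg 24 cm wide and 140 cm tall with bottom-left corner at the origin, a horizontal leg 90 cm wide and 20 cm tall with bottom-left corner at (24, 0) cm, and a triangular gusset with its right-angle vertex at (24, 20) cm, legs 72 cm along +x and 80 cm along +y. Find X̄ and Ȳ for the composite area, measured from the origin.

X̄ = 37.66 cm, Ȳ = 48.21 cm

vertical leg: A = 24 × 140 = 3360.00, centroid at (12.00, 70.00).
horizontal leg: A = 90 × 20 = 1800.00, centroid at (69.00, 10.00).
gusset: A = ½·72·80 = 2880.00, centroid at (48.00, 46.67).
ΣA = 8040.00 cm², ΣAX̄ = 302760.00 cm³, ΣAȲ = 387600.00 cm³.
X̄ = 302760.00/8040.00 = 37.66 cm; Ȳ = 387600.00/8040.00 = 48.21 cm.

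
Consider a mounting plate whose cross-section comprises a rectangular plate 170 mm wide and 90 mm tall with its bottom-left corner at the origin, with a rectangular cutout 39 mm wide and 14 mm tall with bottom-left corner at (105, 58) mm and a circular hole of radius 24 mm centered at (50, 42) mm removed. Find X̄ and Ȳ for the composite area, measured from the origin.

Part | A | x̄ᵢ | ȳᵢ | A·x̄ᵢ | A·ȳᵢ
plate | 15300.00 | 85.00 | 45.00 | 1300500.00 | 688500.00
hole 1 | -546.00 | 124.50 | 65.00 | -67977.00 | -35490.00
hole 2 | -1809.56 | 50.00 | 42.00 | -90477.87 | -76001.41
Σ | 12944.44 |  |  | 1142045.13 | 577008.59
X̄ = 1142045.13 / 12944.44 = 88.23 mm
Ȳ = 577008.59 / 12944.44 = 44.58 mm

X̄ = 88.23 mm, Ȳ = 44.58 mm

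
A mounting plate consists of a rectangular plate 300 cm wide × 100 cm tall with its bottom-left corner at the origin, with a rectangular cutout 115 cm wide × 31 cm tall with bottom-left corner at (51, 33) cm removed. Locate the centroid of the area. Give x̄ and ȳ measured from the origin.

x̄ = 155.60 cm, ȳ = 50.20 cm

plate: A = 300 × 100 = 30000.00, centroid at (150.00, 50.00).
hole: A = −(115 × 31) = -3565.00, centroid at (108.50, 48.50).
ΣA = 26435.00 cm²
ΣAx̄ = (30000.00)(150.00) + (-3565.00)(108.50) = 4113197.50 cm³
ΣAȳ = (30000.00)(50.00) + (-3565.00)(48.50) = 1327097.50 cm³
x̄ = 4113197.50 / 26435.00 = 155.60 cm
ȳ = 1327097.50 / 26435.00 = 50.20 cm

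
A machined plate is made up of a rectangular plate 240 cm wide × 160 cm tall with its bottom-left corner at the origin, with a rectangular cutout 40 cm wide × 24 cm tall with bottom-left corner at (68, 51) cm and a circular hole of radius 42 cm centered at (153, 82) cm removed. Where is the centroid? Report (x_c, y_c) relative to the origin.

plate: A = 240 × 160 = 38400.00, centroid at (120.00, 80.00).
hole 1: A = −(40 × 24) = -960.00, centroid at (88.00, 63.00).
hole 2: A = −π·42² = -5541.77, centroid at (153.00, 82.00).
ΣA = 31898.23 cm²
ΣAx_c = (38400.00)(120.00) + (-960.00)(88.00) + (-5541.77)(153.00) = 3675629.28 cm³
ΣAy_c = (38400.00)(80.00) + (-960.00)(63.00) + (-5541.77)(82.00) = 2557094.91 cm³
x_c = 3675629.28 / 31898.23 = 115.23 cm
y_c = 2557094.91 / 31898.23 = 80.16 cm

x_c = 115.23 cm, y_c = 80.16 cm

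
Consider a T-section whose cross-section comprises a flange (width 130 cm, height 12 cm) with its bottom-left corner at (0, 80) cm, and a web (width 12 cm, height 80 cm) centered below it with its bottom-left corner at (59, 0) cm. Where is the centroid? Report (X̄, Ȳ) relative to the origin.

web: A = 12 × 80 = 960.00, centroid at (65.00, 40.00).
flange: A = 130 × 12 = 1560.00, centroid at (65.00, 86.00).
ΣA = 2520.00 cm², ΣAX̄ = 163800.00 cm³, ΣAȲ = 172560.00 cm³.
X̄ = 163800.00/2520.00 = 65.00 cm; Ȳ = 172560.00/2520.00 = 68.48 cm.

X̄ = 65.00 cm, Ȳ = 68.48 cm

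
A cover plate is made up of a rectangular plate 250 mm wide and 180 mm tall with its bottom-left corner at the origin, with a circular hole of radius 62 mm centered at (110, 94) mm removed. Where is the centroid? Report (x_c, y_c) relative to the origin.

plate: A = 250 × 180 = 45000.00, centroid at (125.00, 90.00).
hole: A = −π·62² = -12076.28, centroid at (110.00, 94.00).
ΣA = 32923.72 mm²
ΣAx_c = (45000.00)(125.00) + (-12076.28)(110.00) = 4296608.96 mm³
ΣAy_c = (45000.00)(90.00) + (-12076.28)(94.00) = 2914829.48 mm³
x_c = 4296608.96 / 32923.72 = 130.50 mm
y_c = 2914829.48 / 32923.72 = 88.53 mm

x_c = 130.50 mm, y_c = 88.53 mm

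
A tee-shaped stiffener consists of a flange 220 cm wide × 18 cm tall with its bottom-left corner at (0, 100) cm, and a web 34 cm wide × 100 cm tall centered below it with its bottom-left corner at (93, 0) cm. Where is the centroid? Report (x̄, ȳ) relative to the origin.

web: A = 34 × 100 = 3400.00, centroid at (110.00, 50.00).
flange: A = 220 × 18 = 3960.00, centroid at (110.00, 109.00).
ΣA = 7360.00 cm²
ΣAx̄ = (3400.00)(110.00) + (3960.00)(110.00) = 809600.00 cm³
ΣAȳ = (3400.00)(50.00) + (3960.00)(109.00) = 601640.00 cm³
x̄ = 809600.00 / 7360.00 = 110.00 cm
ȳ = 601640.00 / 7360.00 = 81.74 cm

x̄ = 110.00 cm, ȳ = 81.74 cm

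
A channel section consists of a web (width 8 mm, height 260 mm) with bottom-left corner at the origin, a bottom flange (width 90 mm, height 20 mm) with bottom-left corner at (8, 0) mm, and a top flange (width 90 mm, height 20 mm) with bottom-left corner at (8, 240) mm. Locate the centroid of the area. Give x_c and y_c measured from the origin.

web: A = 8 × 260 = 2080.00, centroid at (4.00, 130.00).
bottom flange: A = 90 × 20 = 1800.00, centroid at (53.00, 10.00).
top flange: A = 90 × 20 = 1800.00, centroid at (53.00, 250.00).
ΣA = 5680.00 mm², ΣAx_c = 199120.00 mm³, ΣAy_c = 738400.00 mm³.
x_c = 199120.00/5680.00 = 35.06 mm; y_c = 738400.00/5680.00 = 130.00 mm.

x_c = 35.06 mm, y_c = 130.00 mm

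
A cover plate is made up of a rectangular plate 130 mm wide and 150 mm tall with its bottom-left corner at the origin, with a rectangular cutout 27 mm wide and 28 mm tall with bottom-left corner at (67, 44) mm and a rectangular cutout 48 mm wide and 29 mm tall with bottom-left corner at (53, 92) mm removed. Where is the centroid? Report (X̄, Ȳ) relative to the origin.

Part | A | x̄ᵢ | ȳᵢ | A·x̄ᵢ | A·ȳᵢ
plate | 19500.00 | 65.00 | 75.00 | 1267500.00 | 1462500.00
hole 1 | -756.00 | 80.50 | 58.00 | -60858.00 | -43848.00
hole 2 | -1392.00 | 77.00 | 106.50 | -107184.00 | -148248.00
Σ | 17352.00 |  |  | 1099458.00 | 1270404.00
X̄ = 1099458.00 / 17352.00 = 63.36 mm
Ȳ = 1270404.00 / 17352.00 = 73.21 mm

X̄ = 63.36 mm, Ȳ = 73.21 mm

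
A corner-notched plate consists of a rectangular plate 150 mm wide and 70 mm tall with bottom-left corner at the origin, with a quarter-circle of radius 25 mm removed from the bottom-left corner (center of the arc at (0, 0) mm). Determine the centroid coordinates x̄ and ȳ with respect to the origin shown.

plate: A = 150 × 70 = 10500.00, centroid at (75.00, 35.00).
removed quarter-circle: A = −¼π·25² = -490.87, centroid at (10.61, 10.61).
ΣA = 10009.13 mm², ΣAx̄ = 782291.67 mm³, ΣAȳ = 362291.67 mm³.
x̄ = 782291.67/10009.13 = 78.16 mm; ȳ = 362291.67/10009.13 = 36.20 mm.

x̄ = 78.16 mm, ȳ = 36.20 mm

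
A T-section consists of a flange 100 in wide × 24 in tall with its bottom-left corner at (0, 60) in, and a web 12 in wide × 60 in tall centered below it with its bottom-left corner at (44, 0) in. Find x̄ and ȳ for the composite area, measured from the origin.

Part | A | x̄ᵢ | ȳᵢ | A·x̄ᵢ | A·ȳᵢ
web | 720.00 | 50.00 | 30.00 | 36000.00 | 21600.00
flange | 2400.00 | 50.00 | 72.00 | 120000.00 | 172800.00
Σ | 3120.00 |  |  | 156000.00 | 194400.00
x̄ = 156000.00 / 3120.00 = 50.00 in
ȳ = 194400.00 / 3120.00 = 62.31 in

x̄ = 50.00 in, ȳ = 62.31 in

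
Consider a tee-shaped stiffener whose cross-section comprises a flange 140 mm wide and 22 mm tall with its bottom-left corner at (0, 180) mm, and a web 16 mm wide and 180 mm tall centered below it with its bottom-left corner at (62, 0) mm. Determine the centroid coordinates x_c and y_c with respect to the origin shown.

x_c = 70.00 mm, y_c = 142.19 mm

web: A = 16 × 180 = 2880.00, centroid at (70.00, 90.00).
flange: A = 140 × 22 = 3080.00, centroid at (70.00, 191.00).
ΣA = 5960.00 mm², ΣAx_c = 417200.00 mm³, ΣAy_c = 847480.00 mm³.
x_c = 417200.00/5960.00 = 70.00 mm; y_c = 847480.00/5960.00 = 142.19 mm.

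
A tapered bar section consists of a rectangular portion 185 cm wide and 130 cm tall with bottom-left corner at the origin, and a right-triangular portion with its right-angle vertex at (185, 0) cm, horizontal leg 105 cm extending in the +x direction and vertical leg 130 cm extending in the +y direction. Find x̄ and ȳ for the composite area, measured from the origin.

rectangular portion: A = 185 × 130 = 24050.00, centroid at (92.50, 65.00).
triangular portion: A = ½·105·130 = 6825.00, centroid at (220.00, 43.33).
ΣA = 30875.00 cm²
ΣAx̄ = (24050.00)(92.50) + (6825.00)(220.00) = 3726125.00 cm³
ΣAȳ = (24050.00)(65.00) + (6825.00)(43.33) = 1859000.00 cm³
x̄ = 3726125.00 / 30875.00 = 120.68 cm
ȳ = 1859000.00 / 30875.00 = 60.21 cm

x̄ = 120.68 cm, ȳ = 60.21 cm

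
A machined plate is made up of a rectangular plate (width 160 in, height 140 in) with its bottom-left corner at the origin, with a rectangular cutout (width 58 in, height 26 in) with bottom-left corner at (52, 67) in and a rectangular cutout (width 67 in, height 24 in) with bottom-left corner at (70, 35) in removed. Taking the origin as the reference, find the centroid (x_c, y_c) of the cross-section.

plate: A = 160 × 140 = 22400.00, centroid at (80.00, 70.00).
hole 1: A = −(58 × 26) = -1508.00, centroid at (81.00, 80.00).
hole 2: A = −(67 × 24) = -1608.00, centroid at (103.50, 47.00).
ΣA = 19284.00 in², ΣAx_c = 1503424.00 in³, ΣAy_c = 1371784.00 in³.
x_c = 1503424.00/19284.00 = 77.96 in; y_c = 1371784.00/19284.00 = 71.14 in.

x_c = 77.96 in, y_c = 71.14 in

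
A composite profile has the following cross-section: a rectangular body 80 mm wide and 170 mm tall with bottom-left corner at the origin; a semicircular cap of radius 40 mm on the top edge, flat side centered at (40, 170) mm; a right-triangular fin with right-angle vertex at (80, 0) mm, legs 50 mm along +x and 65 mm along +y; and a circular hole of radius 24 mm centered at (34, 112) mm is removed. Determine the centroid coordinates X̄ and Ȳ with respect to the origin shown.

X̄ = 46.46 mm, Ȳ = 91.56 mm

rectangular body: A = 80 × 170 = 13600.00, centroid at (40.00, 85.00).
semicircular top: A = ½π·40² = 2513.27, centroid at (40.00, 186.98).
triangular fin: A = ½·50·65 = 1625.00, centroid at (96.67, 21.67).
hole: A = −π·24² = -1809.56, centroid at (34.00, 112.00).
ΣA = 15928.72 mm²
ΣAX̄ = (13600.00)(40.00) + (2513.27)(40.00) + (1625.00)(96.67) + (-1809.56)(34.00) = 740089.35 mm³
ΣAȲ = (13600.00)(85.00) + (2513.27)(186.98) + (1625.00)(21.67) + (-1809.56)(112.00) = 1458461.18 mm³
X̄ = 740089.35 / 15928.72 = 46.46 mm
Ȳ = 1458461.18 / 15928.72 = 91.56 mm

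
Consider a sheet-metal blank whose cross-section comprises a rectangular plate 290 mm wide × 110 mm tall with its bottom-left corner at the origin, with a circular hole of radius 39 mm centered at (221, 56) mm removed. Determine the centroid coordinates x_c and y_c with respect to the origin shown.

plate: A = 290 × 110 = 31900.00, centroid at (145.00, 55.00).
hole: A = −π·39² = -4778.36, centroid at (221.00, 56.00).
ΣA = 27121.64 mm²
ΣAx_c = (31900.00)(145.00) + (-4778.36)(221.00) = 3569481.90 mm³
ΣAy_c = (31900.00)(55.00) + (-4778.36)(56.00) = 1486911.70 mm³
x_c = 3569481.90 / 27121.64 = 131.61 mm
y_c = 1486911.70 / 27121.64 = 54.82 mm

x_c = 131.61 mm, y_c = 54.82 mm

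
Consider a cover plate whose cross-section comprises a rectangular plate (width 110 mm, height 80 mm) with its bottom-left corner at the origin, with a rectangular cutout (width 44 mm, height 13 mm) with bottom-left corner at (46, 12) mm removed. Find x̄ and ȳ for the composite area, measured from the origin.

x̄ = 54.10 mm, ȳ = 41.49 mm

plate: A = 110 × 80 = 8800.00, centroid at (55.00, 40.00).
hole: A = −(44 × 13) = -572.00, centroid at (68.00, 18.50).
ΣA = 8228.00 mm²
ΣAx̄ = (8800.00)(55.00) + (-572.00)(68.00) = 445104.00 mm³
ΣAȳ = (8800.00)(40.00) + (-572.00)(18.50) = 341418.00 mm³
x̄ = 445104.00 / 8228.00 = 54.10 mm
ȳ = 341418.00 / 8228.00 = 41.49 mm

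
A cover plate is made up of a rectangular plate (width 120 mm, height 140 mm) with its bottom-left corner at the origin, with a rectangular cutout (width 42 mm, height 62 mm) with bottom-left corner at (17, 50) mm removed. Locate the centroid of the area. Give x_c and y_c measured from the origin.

plate: A = 120 × 140 = 16800.00, centroid at (60.00, 70.00).
hole: A = −(42 × 62) = -2604.00, centroid at (38.00, 81.00).
ΣA = 14196.00 mm²
ΣAx_c = (16800.00)(60.00) + (-2604.00)(38.00) = 909048.00 mm³
ΣAy_c = (16800.00)(70.00) + (-2604.00)(81.00) = 965076.00 mm³
x_c = 909048.00 / 14196.00 = 64.04 mm
y_c = 965076.00 / 14196.00 = 67.98 mm

x_c = 64.04 mm, y_c = 67.98 mm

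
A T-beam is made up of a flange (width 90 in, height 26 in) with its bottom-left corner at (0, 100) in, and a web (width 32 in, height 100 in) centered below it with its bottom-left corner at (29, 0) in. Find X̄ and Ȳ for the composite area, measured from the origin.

web: A = 32 × 100 = 3200.00, centroid at (45.00, 50.00).
flange: A = 90 × 26 = 2340.00, centroid at (45.00, 113.00).
ΣA = 5540.00 in²
ΣAX̄ = (3200.00)(45.00) + (2340.00)(45.00) = 249300.00 in³
ΣAȲ = (3200.00)(50.00) + (2340.00)(113.00) = 424420.00 in³
X̄ = 249300.00 / 5540.00 = 45.00 in
Ȳ = 424420.00 / 5540.00 = 76.61 in

X̄ = 45.00 in, Ȳ = 76.61 in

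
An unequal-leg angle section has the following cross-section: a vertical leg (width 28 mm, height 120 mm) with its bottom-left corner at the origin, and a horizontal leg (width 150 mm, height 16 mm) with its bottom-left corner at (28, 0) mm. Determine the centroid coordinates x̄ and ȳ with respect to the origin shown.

vertical leg: A = 28 × 120 = 3360.00, centroid at (14.00, 60.00).
horizontal leg: A = 150 × 16 = 2400.00, centroid at (103.00, 8.00).
ΣA = 5760.00 mm²
ΣAx̄ = (3360.00)(14.00) + (2400.00)(103.00) = 294240.00 mm³
ΣAȳ = (3360.00)(60.00) + (2400.00)(8.00) = 220800.00 mm³
x̄ = 294240.00 / 5760.00 = 51.08 mm
ȳ = 220800.00 / 5760.00 = 38.33 mm

x̄ = 51.08 mm, ȳ = 38.33 mm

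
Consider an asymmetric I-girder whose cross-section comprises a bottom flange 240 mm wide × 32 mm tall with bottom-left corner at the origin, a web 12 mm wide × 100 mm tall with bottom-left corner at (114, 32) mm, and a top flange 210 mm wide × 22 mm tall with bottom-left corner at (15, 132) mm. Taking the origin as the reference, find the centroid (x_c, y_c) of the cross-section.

bottom flange: A = 240 × 32 = 7680.00, centroid at (120.00, 16.00).
web: A = 12 × 100 = 1200.00, centroid at (120.00, 82.00).
top flange: A = 210 × 22 = 4620.00, centroid at (120.00, 143.00).
ΣA = 13500.00 mm², ΣAx_c = 1620000.00 mm³, ΣAy_c = 881940.00 mm³.
x_c = 1620000.00/13500.00 = 120.00 mm; y_c = 881940.00/13500.00 = 65.33 mm.

x_c = 120.00 mm, y_c = 65.33 mm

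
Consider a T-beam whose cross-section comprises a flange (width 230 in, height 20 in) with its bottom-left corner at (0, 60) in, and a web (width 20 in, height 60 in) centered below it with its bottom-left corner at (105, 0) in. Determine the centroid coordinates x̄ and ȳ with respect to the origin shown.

x̄ = 115.00 in, ȳ = 61.72 in

Part | A | x̄ᵢ | ȳᵢ | A·x̄ᵢ | A·ȳᵢ
web | 1200.00 | 115.00 | 30.00 | 138000.00 | 36000.00
flange | 4600.00 | 115.00 | 70.00 | 529000.00 | 322000.00
Σ | 5800.00 |  |  | 667000.00 | 358000.00
x̄ = 667000.00 / 5800.00 = 115.00 in
ȳ = 358000.00 / 5800.00 = 61.72 in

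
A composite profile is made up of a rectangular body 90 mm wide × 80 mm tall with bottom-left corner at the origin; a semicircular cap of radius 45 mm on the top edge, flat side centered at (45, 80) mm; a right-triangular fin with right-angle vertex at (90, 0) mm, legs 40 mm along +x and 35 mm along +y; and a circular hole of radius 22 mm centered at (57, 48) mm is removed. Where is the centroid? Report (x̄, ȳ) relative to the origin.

rectangular body: A = 90 × 80 = 7200.00, centroid at (45.00, 40.00).
semicircular top: A = ½π·45² = 3180.86, centroid at (45.00, 99.10).
triangular fin: A = ½·40·35 = 700.00, centroid at (103.33, 11.67).
hole: A = −π·22² = -1520.53, centroid at (57.00, 48.00).
ΣA = 9560.33 mm², ΣAx̄ = 452801.89 mm³, ΣAȳ = 538400.19 mm³.
x̄ = 452801.89/9560.33 = 47.36 mm; ȳ = 538400.19/9560.33 = 56.32 mm.

x̄ = 47.36 mm, ȳ = 56.32 mm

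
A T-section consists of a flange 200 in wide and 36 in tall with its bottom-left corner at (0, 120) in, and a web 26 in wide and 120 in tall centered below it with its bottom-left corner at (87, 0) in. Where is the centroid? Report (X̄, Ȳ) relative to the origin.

Part | A | x̄ᵢ | ȳᵢ | A·x̄ᵢ | A·ȳᵢ
web | 3120.00 | 100.00 | 60.00 | 312000.00 | 187200.00
flange | 7200.00 | 100.00 | 138.00 | 720000.00 | 993600.00
Σ | 10320.00 |  |  | 1032000.00 | 1180800.00
X̄ = 1032000.00 / 10320.00 = 100.00 in
Ȳ = 1180800.00 / 10320.00 = 114.42 in

X̄ = 100.00 in, Ȳ = 114.42 in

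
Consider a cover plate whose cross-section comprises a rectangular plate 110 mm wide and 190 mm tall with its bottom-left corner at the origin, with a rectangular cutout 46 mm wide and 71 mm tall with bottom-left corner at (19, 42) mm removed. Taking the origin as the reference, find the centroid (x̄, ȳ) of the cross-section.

x̄ = 57.41 mm, ȳ = 98.24 mm

plate: A = 110 × 190 = 20900.00, centroid at (55.00, 95.00).
hole: A = −(46 × 71) = -3266.00, centroid at (42.00, 77.50).
ΣA = 17634.00 mm²
ΣAx̄ = (20900.00)(55.00) + (-3266.00)(42.00) = 1012328.00 mm³
ΣAȳ = (20900.00)(95.00) + (-3266.00)(77.50) = 1732385.00 mm³
x̄ = 1012328.00 / 17634.00 = 57.41 mm
ȳ = 1732385.00 / 17634.00 = 98.24 mm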